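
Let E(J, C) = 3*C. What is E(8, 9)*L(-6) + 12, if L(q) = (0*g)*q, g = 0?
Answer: 12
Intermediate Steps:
L(q) = 0 (L(q) = (0*0)*q = 0*q = 0)
E(8, 9)*L(-6) + 12 = (3*9)*0 + 12 = 27*0 + 12 = 0 + 12 = 12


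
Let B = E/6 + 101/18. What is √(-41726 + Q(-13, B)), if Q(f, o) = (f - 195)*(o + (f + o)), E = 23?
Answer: I*√386558/3 ≈ 207.25*I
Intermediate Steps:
B = 85/9 (B = 23/6 + 101/18 = 85/9 ≈ 9.4444)
Q(f, o) = (-195 + f)*(f + 2*o)
√(-41726 + Q(-13, B)) = √(-41726 + ((-13)² - 390*85/9 - 195*(-13) + 2*(-13)*(85/9))) = √(-41726 + (169 - 11050/3 + 2535 - 2210/9)) = √(-41726 - 11024/9) = √(-386558/9) = I*√386558/3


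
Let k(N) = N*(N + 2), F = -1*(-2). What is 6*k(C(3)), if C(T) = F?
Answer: 48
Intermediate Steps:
F = 2
C(T) = 2
k(N) = N*(2 + N)
6*k(C(3)) = 6*(2*(2 + 2)) = 6*(2*4) = 6*8 = 48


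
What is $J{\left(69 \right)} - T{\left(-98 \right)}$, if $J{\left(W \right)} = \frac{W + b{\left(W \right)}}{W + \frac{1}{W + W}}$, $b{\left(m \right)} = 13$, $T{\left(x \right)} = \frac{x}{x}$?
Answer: $\frac{1793}{9523} \approx 0.18828$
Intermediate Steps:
$T{\left(x \right)} = 1$
$J{\left(W \right)} = \frac{13 + W}{W + \frac{1}{2 W}}$ ($J{\left(W \right)} = \frac{W + 13}{W + \frac{1}{W + W}} = \frac{13 + W}{W + \frac{1}{2 W}}$)
$J{\left(69 \right)} - T{\left(-98 \right)} = 2 \cdot 69 \frac{1}{1 + 2 \cdot 69^{2}} \left(13 + 69\right) - 1 = 2 \cdot 69 \frac{1}{1 + 2 \cdot 4761} \cdot 82 - 1 = 2 \cdot 69 \frac{1}{1 + 9522} \cdot 82 - 1 = 2 \cdot 69 \cdot \frac{1}{9523} \cdot 82 - 1 = \frac{11316}{9523} - 1 = \frac{1793}{9523}$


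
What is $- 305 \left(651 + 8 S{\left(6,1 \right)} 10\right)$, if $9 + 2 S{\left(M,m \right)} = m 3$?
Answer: $-125355$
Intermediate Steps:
$S{\left(M,m \right)} = - \frac{9}{2} + \frac{3 m}{2}$ ($S{\left(M,m \right)} = - \frac{9}{2} + \frac{m 3}{2} = - \frac{9}{2} + \frac{3 m}{2}$)
$- 305 \left(651 + 8 S{\left(6,1 \right)} 10\right) = - 305 \left(651 + 8 \left(- \frac{9}{2} + \frac{3}{2} \cdot 1\right) 10\right) = - 305 \left(651 + 8 \left(- \frac{9}{2} + \frac{3}{2}\right) 10\right) = - 305 \left(651 + 8 \left(-3\right) 10\right) = - 305 \left(651 - 240\right) = \left(-305\right) 411 = -125355$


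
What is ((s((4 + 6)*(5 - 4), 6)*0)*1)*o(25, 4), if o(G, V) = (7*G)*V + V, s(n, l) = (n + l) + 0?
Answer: 0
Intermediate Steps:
s(n, l) = l + n (s(n, l) = (l + n) + 0 = l + n)
o(G, V) = V + 7*G*V (o(G, V) = 7*G*V + V = V + 7*G*V)
((s((4 + 6)*(5 - 4), 6)*0)*1)*o(25, 4) = (((6 + (4 + 6)*(5 - 4))*0)*1)*(4*(1 + 7*25)) = (((6 + 10*1)*0)*1)*(4*(1 + 175)) = (((6 + 10)*0)*1)*(4*176) = ((16*0)*1)*704 = (0*1)*704 = 0*704 = 0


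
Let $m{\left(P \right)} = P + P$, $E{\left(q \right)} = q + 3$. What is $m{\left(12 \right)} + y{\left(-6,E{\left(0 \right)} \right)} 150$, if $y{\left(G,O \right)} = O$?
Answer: $474$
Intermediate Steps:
$E{\left(q \right)} = 3 + q$
$m{\left(P \right)} = 2 P$
$m{\left(12 \right)} + y{\left(-6,E{\left(0 \right)} \right)} 150 = 2 \cdot 12 + \left(3 + 0\right) 150 = 24 + 3 \cdot 150 = 24 + 450 = 474$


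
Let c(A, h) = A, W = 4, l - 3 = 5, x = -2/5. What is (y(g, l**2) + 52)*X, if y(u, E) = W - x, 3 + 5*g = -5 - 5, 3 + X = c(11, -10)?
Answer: 2256/5 ≈ 451.20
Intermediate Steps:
x = -2/5 (x = -2*1/5 = -2/5 ≈ -0.40000)
l = 8 (l = 3 + 5 = 8)
X = 8 (X = -3 + 11 = 8)
g = -13/5 (g = -3/5 + (-5 - 5)/5 = -3/5 + (1/5)*(-10) = -3/5 - 2 = -13/5 ≈ -2.6000)
y(u, E) = 22/5 (y(u, E) = 4 - 1*(-2/5) = 4 + 2/5 = 22/5)
(y(g, l**2) + 52)*X = (22/5 + 52)*8 = (282/5)*8 = 2256/5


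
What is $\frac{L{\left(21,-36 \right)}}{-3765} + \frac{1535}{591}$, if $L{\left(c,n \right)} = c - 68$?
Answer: $\frac{645228}{247235} \approx 2.6098$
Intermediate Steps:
$L{\left(c,n \right)} = -68 + c$
$\frac{L{\left(21,-36 \right)}}{-3765} + \frac{1535}{591} = \frac{-68 + 21}{-3765} + \frac{1535}{591} = \left(-47\right) \left(- \frac{1}{3765}\right) + 1535 \cdot \frac{1}{591} = \frac{47}{3765} + \frac{1535}{591} = \frac{645228}{247235}$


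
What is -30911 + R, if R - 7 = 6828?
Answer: -24076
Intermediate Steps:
R = 6835 (R = 7 + 6828 = 6835)
-30911 + R = -30911 + 6835 = -24076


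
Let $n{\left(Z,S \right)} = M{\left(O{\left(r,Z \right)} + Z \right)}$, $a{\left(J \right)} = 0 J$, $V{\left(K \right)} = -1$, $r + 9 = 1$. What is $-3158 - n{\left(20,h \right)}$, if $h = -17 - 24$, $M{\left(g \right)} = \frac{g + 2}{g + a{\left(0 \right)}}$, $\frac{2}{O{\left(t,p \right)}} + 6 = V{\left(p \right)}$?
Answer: $- \frac{217978}{69} \approx -3159.1$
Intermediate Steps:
$r = -8$ ($r = -9 + 1 = -8$)
$a{\left(J \right)} = 0$
$O{\left(t,p \right)} = - \frac{2}{7}$ ($O{\left(t,p \right)} = \frac{2}{-6 - 1} = \frac{2}{-7} = 2 \left(- \frac{1}{7}\right) = - \frac{2}{7}$)
$M{\left(g \right)} = \frac{2 + g}{g}$ ($M{\left(g \right)} = \frac{g + 2}{g + 0} = \frac{2 + g}{g}$)
$h = -41$ ($h = -17 - 24 = -41$)
$n{\left(Z,S \right)} = \frac{\frac{12}{7} + Z}{- \frac{2}{7} + Z}$ ($n{\left(Z,S \right)} = \frac{2 + \left(- \frac{2}{7} + Z\right)}{- \frac{2}{7} + Z} = \frac{\frac{12}{7} + Z}{- \frac{2}{7} + Z}$)
$-3158 - n{\left(20,h \right)} = -3158 - \frac{12 + 7 \cdot 20}{-2 + 7 \cdot 20} = -3158 - \frac{12 + 140}{-2 + 140} = -3158 - \frac{1}{138} \cdot 152 = -3158 - \frac{76}{69} = - \frac{217978}{69}$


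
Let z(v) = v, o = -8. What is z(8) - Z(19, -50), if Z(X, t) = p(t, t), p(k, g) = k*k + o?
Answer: -2484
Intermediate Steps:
p(k, g) = -8 + k**2 (p(k, g) = k*k - 8 = k**2 - 8 = -8 + k**2)
Z(X, t) = -8 + t**2
z(8) - Z(19, -50) = 8 - (-8 + (-50)**2) = 8 - (-8 + 2500) = 8 - 1*2492 = 8 - 2492 = -2484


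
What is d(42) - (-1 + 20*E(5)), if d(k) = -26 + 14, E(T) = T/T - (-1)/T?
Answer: -35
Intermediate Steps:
E(T) = 1 + 1/T
d(k) = -12
d(42) - (-1 + 20*E(5)) = -12 - (-1 + 20*((1 + 5)/5)) = -12 - (-1 + 20*((⅕)*6)) = -12 - (-1 + 20*(6/5)) = -12 - (-1 + 24) = -12 - 1*23 = -12 - 23 = -35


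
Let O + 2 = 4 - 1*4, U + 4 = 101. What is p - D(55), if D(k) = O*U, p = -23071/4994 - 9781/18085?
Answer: 17055313711/90316490 ≈ 188.84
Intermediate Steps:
U = 97 (U = -4 + 101 = 97)
O = -2 (O = -2 + (4 - 1*4) = -2 + (4 - 4) = -2 + 0 = -2)
p = -466085349/90316490 (p = -23071*1/4994 - 9781*1/18085 = -23071/4994 - 9781/18085 = -466085349/90316490 ≈ -5.1606)
D(k) = -194 (D(k) = -2*97 = -194)
p - D(55) = -466085349/90316490 - 1*(-194) = -466085349/90316490 + 194 = 17055313711/90316490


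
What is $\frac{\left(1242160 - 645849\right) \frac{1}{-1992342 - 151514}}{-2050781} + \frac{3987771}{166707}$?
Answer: $\frac{5844183646369694711}{244313506871703984} \approx 23.921$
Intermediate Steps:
$\frac{\left(1242160 - 645849\right) \frac{1}{-1992342 - 151514}}{-2050781} + \frac{3987771}{166707} = \frac{596311}{-2143856} \left(- \frac{1}{2050781}\right) + 3987771 \cdot \frac{1}{166707} = 596311 \left(- \frac{1}{2143856}\right) \left(- \frac{1}{2050781}\right) + \frac{1329257}{55569} = \left(- \frac{596311}{2143856}\right) \left(- \frac{1}{2050781}\right) + \frac{1329257}{55569} = \frac{596311}{4396579151536} + \frac{1329257}{55569} = \frac{5844183646369694711}{244313506871703984}$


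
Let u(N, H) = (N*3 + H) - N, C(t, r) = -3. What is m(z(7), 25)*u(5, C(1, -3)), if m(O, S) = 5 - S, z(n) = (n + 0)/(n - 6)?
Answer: -140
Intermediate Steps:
u(N, H) = H + 2*N (u(N, H) = (3*N + H) - N = (H + 3*N) - N = H + 2*N)
z(n) = n/(-6 + n)
m(z(7), 25)*u(5, C(1, -3)) = (5 - 1*25)*(-3 + 2*5) = (5 - 25)*(-3 + 10) = -20*7 = -140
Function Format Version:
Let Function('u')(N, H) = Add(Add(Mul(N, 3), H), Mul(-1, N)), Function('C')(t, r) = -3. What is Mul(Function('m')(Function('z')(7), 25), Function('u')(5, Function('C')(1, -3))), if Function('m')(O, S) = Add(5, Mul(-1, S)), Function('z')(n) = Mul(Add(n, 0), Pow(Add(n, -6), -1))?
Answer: -140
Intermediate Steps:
Function('u')(N, H) = Add(H, Mul(2, N)) (Function('u')(N, H) = Add(Add(Mul(3, N), H), Mul(-1, N)) = Add(Add(H, Mul(3, N)), Mul(-1, N)) = Add(H, Mul(2, N)))
Function('z')(n) = Mul(n, Pow(Add(-6, n), -1))
Mul(Function('m')(Function('z')(7), 25), Function('u')(5, Function('C')(1, -3))) = Mul(Add(5, Mul(-1, 25)), Add(-3, Mul(2, 5))) = Mul(Add(5, -25), Add(-3, 10)) = Mul(-20, 7) = -140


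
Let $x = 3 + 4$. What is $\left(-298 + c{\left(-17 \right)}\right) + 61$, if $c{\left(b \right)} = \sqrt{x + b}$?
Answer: $-237 + i \sqrt{10} \approx -237.0 + 3.1623 i$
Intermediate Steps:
$x = 7$
$c{\left(b \right)} = \sqrt{7 + b}$
$\left(-298 + c{\left(-17 \right)}\right) + 61 = \left(-298 + \sqrt{7 - 17}\right) + 61 = \left(-298 + \sqrt{-10}\right) + 61 = \left(-298 + i \sqrt{10}\right) + 61 = -237 + i \sqrt{10}$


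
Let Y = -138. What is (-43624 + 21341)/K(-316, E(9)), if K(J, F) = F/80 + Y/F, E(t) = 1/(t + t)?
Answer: 32087520/3576959 ≈ 8.9706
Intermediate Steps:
E(t) = 1/(2*t)
K(J, F) = -138/F + F/80 (K(J, F) = F/80 - 138/F = -138/F + F/80)
(-43624 + 21341)/K(-316, E(9)) = (-43624 + 21341)/(-138/((½)/9) + ((½)/9)/80) = -22283/(-138/((½)*(⅑)) + ((½)*(⅑))/80) = -22283/(-138/1/18 + (1/80)*(1/18)) = -22283/(-138*18 + 1/1440) = -22283/(-2484 + 1/1440) = -22283/(-3576959/1440) = -22283*(-1440/3576959) = 32087520/3576959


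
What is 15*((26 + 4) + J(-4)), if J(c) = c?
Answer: 390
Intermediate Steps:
15*((26 + 4) + J(-4)) = 15*((26 + 4) - 4) = 15*(30 - 4) = 15*26 = 390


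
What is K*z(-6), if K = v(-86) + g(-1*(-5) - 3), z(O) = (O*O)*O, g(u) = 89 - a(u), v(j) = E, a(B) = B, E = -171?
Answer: 18144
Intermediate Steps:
v(j) = -171
g(u) = 89 - u
z(O) = O**3 (z(O) = O**2*O = O**3)
K = -84 (K = -171 + (89 - (-1*(-5) - 3)) = -171 + (89 - (5 - 3)) = -171 + (89 - 1*2) = -171 + (89 - 2) = -171 + 87 = -84)
K*z(-6) = -84*(-6)**3 = -84*(-216) = 18144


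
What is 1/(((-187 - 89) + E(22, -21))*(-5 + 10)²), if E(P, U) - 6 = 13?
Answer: -1/6425 ≈ -0.00015564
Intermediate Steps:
E(P, U) = 19 (E(P, U) = 6 + 13 = 19)
1/(((-187 - 89) + E(22, -21))*(-5 + 10)²) = 1/(((-187 - 89) + 19)*(-5 + 10)²) = 1/((-276 + 19)*5²) = 1/(-257*25) = 1/(-6425) = -1/6425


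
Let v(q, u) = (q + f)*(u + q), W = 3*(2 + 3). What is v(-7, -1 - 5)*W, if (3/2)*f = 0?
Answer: 1365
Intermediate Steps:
f = 0 (f = (2/3)*0 = 0)
W = 15 (W = 3*5 = 15)
v(q, u) = q*(q + u) (v(q, u) = (q + 0)*(u + q) = q*(q + u))
v(-7, -1 - 5)*W = -7*(-7 + (-1 - 5))*15 = -7*(-7 - 6)*15 = -7*(-13)*15 = 91*15 = 1365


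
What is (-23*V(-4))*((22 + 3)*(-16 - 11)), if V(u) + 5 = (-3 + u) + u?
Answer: -248400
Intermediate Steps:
V(u) = -8 + 2*u (V(u) = -5 + ((-3 + u) + u) = -5 + (-3 + 2*u) = -8 + 2*u)
(-23*V(-4))*((22 + 3)*(-16 - 11)) = (-23*(-8 + 2*(-4)))*((22 + 3)*(-16 - 11)) = (-23*(-8 - 8))*(25*(-27)) = -23*(-16)*(-675) = 368*(-675) = -248400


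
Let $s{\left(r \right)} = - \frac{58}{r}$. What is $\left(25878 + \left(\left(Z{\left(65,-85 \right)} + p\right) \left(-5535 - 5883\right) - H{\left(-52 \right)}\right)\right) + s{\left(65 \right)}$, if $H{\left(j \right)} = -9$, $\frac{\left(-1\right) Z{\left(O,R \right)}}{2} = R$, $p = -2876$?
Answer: $\frac{2009994617}{65} \approx 3.0923 \cdot 10^{7}$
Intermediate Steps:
$Z{\left(O,R \right)} = - 2 R$
$\left(25878 + \left(\left(Z{\left(65,-85 \right)} + p\right) \left(-5535 - 5883\right) - H{\left(-52 \right)}\right)\right) + s{\left(65 \right)} = \left(25878 - \left(-9 - \left(\left(-2\right) \left(-85\right) - 2876\right) \left(-5535 - 5883\right)\right)\right) - \frac{58}{65} = \left(25878 + \left(\left(170 - 2876\right) \left(-11418\right) + 9\right)\right) - \frac{58}{65} = \left(25878 + \left(\left(-2706\right) \left(-11418\right) + 9\right)\right) - \frac{58}{65} = \left(25878 + \left(30897108 + 9\right)\right) - \frac{58}{65} = \left(25878 + 30897117\right) - \frac{58}{65} = 30922995 - \frac{58}{65} = \frac{2009994617}{65}$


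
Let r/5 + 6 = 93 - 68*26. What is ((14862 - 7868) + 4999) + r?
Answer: 3588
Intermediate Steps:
r = -8405 (r = -30 + 5*(93 - 68*26) = -30 + 5*(93 - 1768) = -30 + 5*(-1675) = -30 - 8375 = -8405)
((14862 - 7868) + 4999) + r = ((14862 - 7868) + 4999) - 8405 = (6994 + 4999) - 8405 = 11993 - 8405 = 3588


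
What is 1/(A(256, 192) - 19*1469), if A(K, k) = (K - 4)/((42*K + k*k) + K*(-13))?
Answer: -11072/309030529 ≈ -3.5828e-5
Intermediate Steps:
A(K, k) = (-4 + K)/(k² + 29*K) (A(K, k) = (-4 + K)/((42*K + k²) - 13*K) = (-4 + K)/((k² + 42*K) - 13*K) = (-4 + K)/(k² + 29*K))
1/(A(256, 192) - 19*1469) = 1/((-4 + 256)/(192² + 29*256) - 19*1469) = 1/(252/(36864 + 7424) - 27911) = 1/(252/44288 - 27911) = 1/((1/44288)*252 - 27911) = 1/(63/11072 - 27911) = 1/(-309030529/11072) = -11072/309030529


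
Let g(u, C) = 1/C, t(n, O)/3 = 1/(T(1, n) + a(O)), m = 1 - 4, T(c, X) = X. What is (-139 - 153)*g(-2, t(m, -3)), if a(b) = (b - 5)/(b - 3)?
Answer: 1460/9 ≈ 162.22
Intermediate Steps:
a(b) = (-5 + b)/(-3 + b)
m = -3
t(n, O) = 3/(n + (-5 + O)/(-3 + O))
(-139 - 153)*g(-2, t(m, -3)) = (-139 - 153)/((3*(-3 - 3)/(-5 - 3 - 3*(-3 - 3)))) = -292/(3*(-6)/(-5 - 3 - 3*(-6))) = -292/(3*(-6)/(-5 - 3 + 18)) = -292/(3*(-6)/10) = -292/(3*(⅒)*(-6)) = -292/(-9/5) = -292*(-5/9) = 1460/9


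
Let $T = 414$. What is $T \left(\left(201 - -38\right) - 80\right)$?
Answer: $65826$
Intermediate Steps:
$T \left(\left(201 - -38\right) - 80\right) = 414 \left(\left(201 - -38\right) - 80\right) = 414 \left(\left(201 + 38\right) - 80\right) = 414 \left(239 - 80\right) = 414 \cdot 159 = 65826$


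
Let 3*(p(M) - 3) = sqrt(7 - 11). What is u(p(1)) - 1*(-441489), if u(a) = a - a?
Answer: 441489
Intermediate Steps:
p(M) = 3 + 2*I/3 (p(M) = 3 + sqrt(7 - 11)/3 = 3 + sqrt(-4)/3 = 3 + (2*I)/3 = 3 + 2*I/3)
u(a) = 0
u(p(1)) - 1*(-441489) = 0 - 1*(-441489) = 0 + 441489 = 441489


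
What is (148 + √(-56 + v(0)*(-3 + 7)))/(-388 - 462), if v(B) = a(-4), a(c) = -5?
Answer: -74/425 - I*√19/425 ≈ -0.17412 - 0.010256*I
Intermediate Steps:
v(B) = -5
(148 + √(-56 + v(0)*(-3 + 7)))/(-388 - 462) = (148 + √(-56 - 5*(-3 + 7)))/(-388 - 462) = (148 + √(-56 - 5*4))/(-850) = (148 + √(-56 - 20))*(-1/850) = (148 + √(-76))*(-1/850) = (148 + 2*I*√19)*(-1/850) = -74/425 - I*√19/425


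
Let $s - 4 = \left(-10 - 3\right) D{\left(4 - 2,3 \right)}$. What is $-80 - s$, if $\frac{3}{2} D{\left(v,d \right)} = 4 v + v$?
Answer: $\frac{8}{3} \approx 2.6667$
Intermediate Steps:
$D{\left(v,d \right)} = \frac{10 v}{3}$ ($D{\left(v,d \right)} = \frac{2 \left(4 v + v\right)}{3} = \frac{2 \cdot 5 v}{3} = \frac{10 v}{3}$)
$s = - \frac{248}{3}$ ($s = 4 + \left(-10 - 3\right) \frac{10 \left(4 - 2\right)}{3} = 4 - 13 \cdot \frac{10}{3} \cdot 2 = 4 - \frac{260}{3} = - \frac{248}{3} \approx -82.667$)
$-80 - s = -80 - - \frac{248}{3} = -80 + \frac{248}{3} = \frac{8}{3}$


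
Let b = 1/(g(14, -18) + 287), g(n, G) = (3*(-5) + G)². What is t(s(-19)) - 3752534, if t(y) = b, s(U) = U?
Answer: -5163486783/1376 ≈ -3.7525e+6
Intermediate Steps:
g(n, G) = (-15 + G)²
b = 1/1376 (b = 1/((-15 - 18)² + 287) = 1/((-33)² + 287) = 1/(1089 + 287) = 1/1376 ≈ 0.00072674)
t(y) = 1/1376
t(s(-19)) - 3752534 = 1/1376 - 3752534 = -5163486783/1376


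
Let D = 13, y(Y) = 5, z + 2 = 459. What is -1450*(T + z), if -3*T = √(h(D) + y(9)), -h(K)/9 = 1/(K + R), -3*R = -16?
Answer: -662650 + 580*√3410/33 ≈ -6.6162e+5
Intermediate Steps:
z = 457 (z = -2 + 459 = 457)
R = 16/3 (R = -⅓*(-16) = 16/3 ≈ 5.3333)
h(K) = -9/(16/3 + K) (h(K) = -9/(K + 16/3) = -9/(16/3 + K))
T = -2*√3410/165 (T = -√(-27/(16 + 3*13) + 5)/3 = -√(-27/(16 + 39) + 5)/3 = -√(-27/55 + 5)/3 = -2*√3410/165 ≈ -0.70782)
-1450*(T + z) = -1450*(-2*√3410/165 + 457) = -1450*(457 - 2*√3410/165) = -662650 + 580*√3410/33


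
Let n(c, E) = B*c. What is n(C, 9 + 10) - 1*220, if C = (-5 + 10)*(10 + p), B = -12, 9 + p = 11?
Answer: -940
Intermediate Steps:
p = 2 (p = -9 + 11 = 2)
C = 60 (C = (-5 + 10)*(10 + 2) = 5*12 = 60)
n(c, E) = -12*c
n(C, 9 + 10) - 1*220 = -12*60 - 1*220 = -720 - 220 = -940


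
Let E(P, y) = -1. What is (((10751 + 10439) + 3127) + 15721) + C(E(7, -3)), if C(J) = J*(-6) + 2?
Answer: 40046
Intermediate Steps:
C(J) = 2 - 6*J (C(J) = -6*J + 2 = 2 - 6*J)
(((10751 + 10439) + 3127) + 15721) + C(E(7, -3)) = (((10751 + 10439) + 3127) + 15721) + (2 - 6*(-1)) = ((21190 + 3127) + 15721) + (2 + 6) = (24317 + 15721) + 8 = 40038 + 8 = 40046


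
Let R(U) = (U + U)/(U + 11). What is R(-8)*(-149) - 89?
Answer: 2117/3 ≈ 705.67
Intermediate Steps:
R(U) = 2*U/(11 + U) (R(U) = (2*U)/(11 + U) = 2*U/(11 + U))
R(-8)*(-149) - 89 = (2*(-8)/(11 - 8))*(-149) - 89 = (2*(-8)/3)*(-149) - 89 = (2*(-8)*(⅓))*(-149) - 89 = -16/3*(-149) - 89 = 2384/3 - 89 = 2117/3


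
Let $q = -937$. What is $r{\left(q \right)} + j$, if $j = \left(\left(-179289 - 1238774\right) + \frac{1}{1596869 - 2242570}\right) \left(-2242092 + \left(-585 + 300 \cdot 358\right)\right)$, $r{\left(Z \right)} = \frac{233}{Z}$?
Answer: $\frac{1831980293118449950703}{605021837} \approx 3.028 \cdot 10^{12}$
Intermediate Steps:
$j = \frac{1955155062026254428}{645701}$ ($j = \left(\left(-179289 - 1238774\right) + \frac{1}{-645701}\right) \left(-2242092 + \left(-585 + 107400\right)\right) = \left(-1418063 - \frac{1}{645701}\right) \left(-2242092 + 106815\right) = \left(- \frac{915644697164}{645701}\right) \left(-2135277\right) = \frac{1955155062026254428}{645701} \approx 3.028 \cdot 10^{12}$)
$r{\left(q \right)} + j = \frac{233}{-937} + \frac{1955155062026254428}{645701} = 233 \left(- \frac{1}{937}\right) + \frac{1955155062026254428}{645701} = - \frac{233}{937} + \frac{1955155062026254428}{645701} = \frac{1831980293118449950703}{605021837}$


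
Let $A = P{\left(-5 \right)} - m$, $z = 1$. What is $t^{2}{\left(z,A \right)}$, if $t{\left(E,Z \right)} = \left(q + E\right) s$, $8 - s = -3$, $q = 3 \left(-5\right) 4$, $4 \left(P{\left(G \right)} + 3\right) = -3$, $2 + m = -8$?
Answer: $421201$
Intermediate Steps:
$m = -10$ ($m = -2 - 8 = -10$)
$P{\left(G \right)} = - \frac{15}{4}$ ($P{\left(G \right)} = -3 + \frac{1}{4} \left(-3\right) = -3 - \frac{3}{4} = - \frac{15}{4}$)
$q = -60$ ($q = \left(-15\right) 4 = -60$)
$s = 11$ ($s = 8 - -3 = 8 + 3 = 11$)
$A = \frac{25}{4}$ ($A = - \frac{15}{4} - -10 = - \frac{15}{4} + 10 = \frac{25}{4} \approx 6.25$)
$t{\left(E,Z \right)} = -660 + 11 E$ ($t{\left(E,Z \right)} = \left(-60 + E\right) 11 = -660 + 11 E$)
$t^{2}{\left(z,A \right)} = \left(-660 + 11 \cdot 1\right)^{2} = \left(-660 + 11\right)^{2} = \left(-649\right)^{2} = 421201$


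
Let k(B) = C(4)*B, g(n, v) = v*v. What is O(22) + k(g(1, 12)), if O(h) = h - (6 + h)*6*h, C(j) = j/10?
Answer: -18082/5 ≈ -3616.4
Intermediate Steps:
C(j) = j/10 (C(j) = j*(⅒) = j/10)
g(n, v) = v²
O(h) = h - h*(36 + 6*h) (O(h) = h - (36 + 6*h)*h = h - h*(36 + 6*h))
k(B) = 2*B/5 (k(B) = ((⅒)*4)*B = 2*B/5)
O(22) + k(g(1, 12)) = -1*22*(35 + 6*22) + (⅖)*12² = -1*22*(35 + 132) + (⅖)*144 = -1*22*167 + 288/5 = -3674 + 288/5 = -18082/5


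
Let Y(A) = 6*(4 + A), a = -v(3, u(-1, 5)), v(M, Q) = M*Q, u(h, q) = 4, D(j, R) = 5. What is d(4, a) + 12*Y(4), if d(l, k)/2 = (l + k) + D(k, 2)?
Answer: 570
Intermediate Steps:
a = -12 (a = -3*4 = -1*12 = -12)
d(l, k) = 10 + 2*k + 2*l (d(l, k) = 2*((l + k) + 5) = 2*((k + l) + 5) = 2*(5 + k + l) = 10 + 2*k + 2*l)
Y(A) = 24 + 6*A
d(4, a) + 12*Y(4) = (10 + 2*(-12) + 2*4) + 12*(24 + 6*4) = (10 - 24 + 8) + 12*(24 + 24) = -6 + 12*48 = -6 + 576 = 570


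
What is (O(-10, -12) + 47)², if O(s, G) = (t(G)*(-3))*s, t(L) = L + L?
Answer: 452929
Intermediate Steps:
t(L) = 2*L
O(s, G) = -6*G*s (O(s, G) = ((2*G)*(-3))*s = (-6*G)*s = -6*G*s)
(O(-10, -12) + 47)² = (-6*(-12)*(-10) + 47)² = (-720 + 47)² = (-673)² = 452929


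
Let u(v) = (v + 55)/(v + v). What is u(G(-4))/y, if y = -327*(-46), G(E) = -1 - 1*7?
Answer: -47/240672 ≈ -0.00019529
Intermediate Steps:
G(E) = -8 (G(E) = -1 - 7 = -8)
y = 15042
u(v) = (55 + v)/(2*v) (u(v) = (55 + v)/((2*v)) = (55 + v)*(1/(2*v)) = (55 + v)/(2*v))
u(G(-4))/y = ((1/2)*(55 - 8)/(-8))/15042 = ((1/2)*(-1/8)*47)*(1/15042) = -47/16*1/15042 = -47/240672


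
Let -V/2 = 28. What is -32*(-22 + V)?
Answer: 2496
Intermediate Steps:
V = -56 (V = -2*28 = -56)
-32*(-22 + V) = -32*(-22 - 56) = -32*(-78) = 2496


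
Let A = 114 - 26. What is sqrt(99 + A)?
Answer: sqrt(187) ≈ 13.675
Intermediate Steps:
A = 88
sqrt(99 + A) = sqrt(99 + 88) = sqrt(187)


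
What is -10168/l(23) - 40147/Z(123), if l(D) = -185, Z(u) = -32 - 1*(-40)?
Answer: -7345851/1480 ≈ -4963.4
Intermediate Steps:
Z(u) = 8 (Z(u) = -32 + 40 = 8)
-10168/l(23) - 40147/Z(123) = -10168/(-185) - 40147/8 = -10168*(-1/185) - 40147*⅛ = 10168/185 - 40147/8 = -7345851/1480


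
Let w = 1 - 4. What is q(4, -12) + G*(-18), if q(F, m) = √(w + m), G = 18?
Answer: -324 + I*√15 ≈ -324.0 + 3.873*I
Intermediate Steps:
w = -3
q(F, m) = √(-3 + m)
q(4, -12) + G*(-18) = √(-3 - 12) + 18*(-18) = √(-15) - 324 = I*√15 - 324 = -324 + I*√15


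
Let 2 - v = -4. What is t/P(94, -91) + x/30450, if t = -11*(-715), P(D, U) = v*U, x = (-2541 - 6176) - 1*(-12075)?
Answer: -20727/1450 ≈ -14.294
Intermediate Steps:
v = 6 (v = 2 - 1*(-4) = 2 + 4 = 6)
x = 3358 (x = -8717 + 12075 = 3358)
P(D, U) = 6*U
t = 7865
t/P(94, -91) + x/30450 = 7865/((6*(-91))) + 3358/30450 = 7865/(-546) + 3358*(1/30450) = 7865*(-1/546) + 1679/15225 = -605/42 + 1679/15225 = -20727/1450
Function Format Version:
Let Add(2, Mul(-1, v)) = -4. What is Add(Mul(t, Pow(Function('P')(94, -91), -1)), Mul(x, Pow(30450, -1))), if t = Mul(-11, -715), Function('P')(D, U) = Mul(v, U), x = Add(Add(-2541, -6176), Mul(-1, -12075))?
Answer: Rational(-20727, 1450) ≈ -14.294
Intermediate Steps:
v = 6 (v = Add(2, Mul(-1, -4)) = Add(2, 4) = 6)
x = 3358 (x = Add(-8717, 12075) = 3358)
Function('P')(D, U) = Mul(6, U)
t = 7865
Add(Mul(t, Pow(Function('P')(94, -91), -1)), Mul(x, Pow(30450, -1))) = Add(Mul(7865, Pow(Mul(6, -91), -1)), Mul(3358, Pow(30450, -1))) = Add(Mul(7865, Pow(-546, -1)), Mul(3358, Rational(1, 30450))) = Add(Mul(7865, Rational(-1, 546)), Rational(1679, 15225)) = Add(Rational(-605, 42), Rational(1679, 15225)) = Rational(-20727, 1450)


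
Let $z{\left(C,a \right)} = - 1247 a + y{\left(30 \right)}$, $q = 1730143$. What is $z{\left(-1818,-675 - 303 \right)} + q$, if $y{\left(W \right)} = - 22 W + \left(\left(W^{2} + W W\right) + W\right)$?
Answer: $2950879$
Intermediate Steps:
$y{\left(W \right)} = - 21 W + 2 W^{2}$ ($y{\left(W \right)} = - 22 W + \left(\left(W^{2} + W^{2}\right) + W\right) = - 22 W + \left(2 W^{2} + W\right) = - 22 W + \left(W + 2 W^{2}\right) = - 21 W + 2 W^{2}$)
$z{\left(C,a \right)} = 1170 - 1247 a$ ($z{\left(C,a \right)} = - 1247 a + 30 \left(-21 + 2 \cdot 30\right) = - 1247 a + 30 \left(-21 + 60\right) = - 1247 a + 30 \cdot 39 = - 1247 a + 1170 = 1170 - 1247 a$)
$z{\left(-1818,-675 - 303 \right)} + q = \left(1170 - 1247 \left(-675 - 303\right)\right) + 1730143 = \left(1170 - -1219566\right) + 1730143 = \left(1170 + 1219566\right) + 1730143 = 1220736 + 1730143 = 2950879$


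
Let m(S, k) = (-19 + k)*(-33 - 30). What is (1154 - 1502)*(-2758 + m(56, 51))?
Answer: 1661352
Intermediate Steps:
m(S, k) = 1197 - 63*k (m(S, k) = (-19 + k)*(-63) = 1197 - 63*k)
(1154 - 1502)*(-2758 + m(56, 51)) = (1154 - 1502)*(-2758 + (1197 - 63*51)) = -348*(-2758 + (1197 - 3213)) = -348*(-2758 - 2016) = -348*(-4774) = 1661352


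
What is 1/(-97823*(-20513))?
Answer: 1/2006643199 ≈ 4.9834e-10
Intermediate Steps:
1/(-97823*(-20513)) = -1/97823*(-1/20513) = 1/2006643199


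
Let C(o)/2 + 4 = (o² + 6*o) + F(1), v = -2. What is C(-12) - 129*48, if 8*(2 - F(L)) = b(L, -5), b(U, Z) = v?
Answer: -12103/2 ≈ -6051.5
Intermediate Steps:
b(U, Z) = -2
F(L) = 9/4 (F(L) = 2 - ⅛*(-2) = 2 + ¼ = 9/4)
C(o) = -7/2 + 2*o² + 12*o (C(o) = -8 + 2*((o² + 6*o) + 9/4) = -8 + 2*(9/4 + o² + 6*o) = -8 + (9/2 + 2*o² + 12*o) = -7/2 + 2*o² + 12*o)
C(-12) - 129*48 = (-7/2 + 2*(-12)² + 12*(-12)) - 129*48 = (-7/2 + 2*144 - 144) - 6192 = (-7/2 + 288 - 144) - 6192 = 281/2 - 6192 = -12103/2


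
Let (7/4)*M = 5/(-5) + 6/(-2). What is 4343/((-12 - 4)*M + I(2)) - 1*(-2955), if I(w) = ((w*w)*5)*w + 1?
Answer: 1634966/543 ≈ 3011.0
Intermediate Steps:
M = -16/7 (M = 4*(5/(-5) + 6/(-2))/7 = 4*(5*(-1/5) + 6*(-1/2))/7 = 4*(-1 - 3)/7 = (4/7)*(-4) = -16/7 ≈ -2.2857)
I(w) = 1 + 5*w**3 (I(w) = (w**2*5)*w + 1 = (5*w**2)*w + 1 = 5*w**3 + 1 = 1 + 5*w**3)
4343/((-12 - 4)*M + I(2)) - 1*(-2955) = 4343/((-12 - 4)*(-16/7) + (1 + 5*2**3)) - 1*(-2955) = 4343/(-16*(-16/7) + (1 + 5*8)) + 2955 = 4343/(256/7 + (1 + 40)) + 2955 = 4343/(256/7 + 41) + 2955 = 4343/(543/7) + 2955 = 4343*(7/543) + 2955 = 30401/543 + 2955 = 1634966/543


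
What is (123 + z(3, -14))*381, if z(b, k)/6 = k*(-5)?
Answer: 206883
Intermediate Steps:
z(b, k) = -30*k (z(b, k) = 6*(k*(-5)) = 6*(-5*k) = -30*k)
(123 + z(3, -14))*381 = (123 - 30*(-14))*381 = (123 + 420)*381 = 543*381 = 206883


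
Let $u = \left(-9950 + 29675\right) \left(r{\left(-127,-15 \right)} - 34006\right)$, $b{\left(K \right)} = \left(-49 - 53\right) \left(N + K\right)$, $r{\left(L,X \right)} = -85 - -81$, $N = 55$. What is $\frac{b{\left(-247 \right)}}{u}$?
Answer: $- \frac{3264}{111807875} \approx -2.9193 \cdot 10^{-5}$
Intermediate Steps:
$r{\left(L,X \right)} = -4$ ($r{\left(L,X \right)} = -85 + 81 = -4$)
$b{\left(K \right)} = -5610 - 102 K$ ($b{\left(K \right)} = \left(-49 - 53\right) \left(55 + K\right) = - 102 \left(55 + K\right) = -5610 - 102 K$)
$u = -670847250$ ($u = \left(-9950 + 29675\right) \left(-4 - 34006\right) = 19725 \left(-34010\right) = -670847250$)
$\frac{b{\left(-247 \right)}}{u} = \frac{-5610 - -25194}{-670847250} = \left(-5610 + 25194\right) \left(- \frac{1}{670847250}\right) = 19584 \left(- \frac{1}{670847250}\right) = - \frac{3264}{111807875}$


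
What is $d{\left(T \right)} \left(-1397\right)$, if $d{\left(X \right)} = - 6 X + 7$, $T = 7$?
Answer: $48895$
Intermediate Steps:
$d{\left(X \right)} = 7 - 6 X$
$d{\left(T \right)} \left(-1397\right) = \left(7 - 42\right) \left(-1397\right) = \left(-35\right) \left(-1397\right) = 48895$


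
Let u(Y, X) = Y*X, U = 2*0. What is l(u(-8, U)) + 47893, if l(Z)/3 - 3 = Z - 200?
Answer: 47302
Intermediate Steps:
U = 0
u(Y, X) = X*Y
l(Z) = -591 + 3*Z (l(Z) = 9 + 3*(Z - 200) = 9 + 3*(-200 + Z) = 9 + (-600 + 3*Z) = -591 + 3*Z)
l(u(-8, U)) + 47893 = (-591 + 3*(0*(-8))) + 47893 = (-591 + 3*0) + 47893 = (-591 + 0) + 47893 = -591 + 47893 = 47302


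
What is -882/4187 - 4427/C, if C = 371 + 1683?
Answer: -257563/108862 ≈ -2.3660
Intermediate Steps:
C = 2054
-882/4187 - 4427/C = -882/4187 - 4427/2054 = -257563/108862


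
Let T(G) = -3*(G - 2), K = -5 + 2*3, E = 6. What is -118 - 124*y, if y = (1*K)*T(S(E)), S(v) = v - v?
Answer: -862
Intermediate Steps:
S(v) = 0
K = 1 (K = -5 + 6 = 1)
T(G) = 6 - 3*G (T(G) = -3*(-2 + G) = 6 - 3*G)
y = 6 (y = (1*1)*(6 - 3*0) = 1*(6 + 0) = 1*6 = 6)
-118 - 124*y = -118 - 124*6 = -118 - 744 = -862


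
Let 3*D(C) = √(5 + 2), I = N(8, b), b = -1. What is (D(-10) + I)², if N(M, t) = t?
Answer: (3 - √7)²/9 ≈ 0.013944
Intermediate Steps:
I = -1
D(C) = √7/3 (D(C) = √(5 + 2)/3 = √7/3)
(D(-10) + I)² = (√7/3 - 1)² = (-1 + √7/3)²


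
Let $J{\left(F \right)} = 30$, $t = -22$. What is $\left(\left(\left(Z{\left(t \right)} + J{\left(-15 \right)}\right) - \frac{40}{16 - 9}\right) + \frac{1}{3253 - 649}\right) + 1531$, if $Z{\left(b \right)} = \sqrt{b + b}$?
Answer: $\frac{4049965}{2604} + 2 i \sqrt{11} \approx 1555.3 + 6.6332 i$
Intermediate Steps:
$Z{\left(b \right)} = \sqrt{2} \sqrt{b}$ ($Z{\left(b \right)} = \sqrt{2 b} = \sqrt{2} \sqrt{b}$)
$\left(\left(\left(Z{\left(t \right)} + J{\left(-15 \right)}\right) - \frac{40}{16 - 9}\right) + \frac{1}{3253 - 649}\right) + 1531 = \left(\left(\left(\sqrt{2} \sqrt{-22} + 30\right) - \frac{40}{16 - 9}\right) + \frac{1}{3253 - 649}\right) + 1531 = \left(\left(\left(\sqrt{2} i \sqrt{22} + 30\right) - \frac{40}{7}\right) + \frac{1}{2604}\right) + 1531 = \left(\left(\left(2 i \sqrt{11} + 30\right) - \frac{40}{7}\right) + \frac{1}{2604}\right) + 1531 = \left(\left(\left(30 + 2 i \sqrt{11}\right) - \frac{40}{7}\right) + \frac{1}{2604}\right) + 1531 = \left(\left(\frac{170}{7} + 2 i \sqrt{11}\right) + \frac{1}{2604}\right) + 1531 = \left(\frac{63241}{2604} + 2 i \sqrt{11}\right) + 1531 = \frac{4049965}{2604} + 2 i \sqrt{11}$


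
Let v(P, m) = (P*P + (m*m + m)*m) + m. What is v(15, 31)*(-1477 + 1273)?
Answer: -6325632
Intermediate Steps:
v(P, m) = m + P² + m*(m + m²) (v(P, m) = (P² + (m² + m)*m) + m = (P² + (m + m²)*m) + m = (P² + m*(m + m²)) + m = m + P² + m*(m + m²))
v(15, 31)*(-1477 + 1273) = (31 + 15² + 31² + 31³)*(-1477 + 1273) = (31 + 225 + 961 + 29791)*(-204) = 31008*(-204) = -6325632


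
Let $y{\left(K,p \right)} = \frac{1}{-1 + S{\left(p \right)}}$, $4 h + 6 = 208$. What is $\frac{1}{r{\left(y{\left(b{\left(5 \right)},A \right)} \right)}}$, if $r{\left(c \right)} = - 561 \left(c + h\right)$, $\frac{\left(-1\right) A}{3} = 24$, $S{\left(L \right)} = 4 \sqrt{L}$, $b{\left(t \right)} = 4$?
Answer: $- \frac{8626}{244374779} - \frac{32 i \sqrt{2}}{2199373011} \approx -3.5298 \cdot 10^{-5} - 2.0576 \cdot 10^{-8} i$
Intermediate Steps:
$h = \frac{101}{2}$ ($h = - \frac{3}{2} + \frac{1}{4} \cdot 208 = - \frac{3}{2} + 52 = \frac{101}{2} \approx 50.5$)
$A = -72$ ($A = \left(-3\right) 24 = -72$)
$y{\left(K,p \right)} = \frac{1}{-1 + 4 \sqrt{p}}$
$r{\left(c \right)} = - \frac{56661}{2} - 561 c$ ($r{\left(c \right)} = - 561 \left(c + \frac{101}{2}\right) = - 561 \left(\frac{101}{2} + c\right) = - \frac{56661}{2} - 561 c$)
$\frac{1}{r{\left(y{\left(b{\left(5 \right)},A \right)} \right)}} = \frac{1}{- \frac{56661}{2} - \frac{561}{-1 + 4 \sqrt{-72}}} = \frac{1}{- \frac{56661}{2} - \frac{561}{-1 + 4 \cdot 6 i \sqrt{2}}} = \frac{1}{- \frac{56661}{2} - \frac{561}{-1 + 24 i \sqrt{2}}}$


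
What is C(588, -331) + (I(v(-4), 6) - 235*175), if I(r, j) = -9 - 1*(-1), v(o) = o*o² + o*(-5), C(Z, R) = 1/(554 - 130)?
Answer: -17440391/424 ≈ -41133.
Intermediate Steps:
C(Z, R) = 1/424
v(o) = o³ - 5*o
I(r, j) = -8 (I(r, j) = -9 + 1 = -8)
C(588, -331) + (I(v(-4), 6) - 235*175) = 1/424 + (-8 - 235*175) = 1/424 + (-8 - 41125) = 1/424 - 41133 = -17440391/424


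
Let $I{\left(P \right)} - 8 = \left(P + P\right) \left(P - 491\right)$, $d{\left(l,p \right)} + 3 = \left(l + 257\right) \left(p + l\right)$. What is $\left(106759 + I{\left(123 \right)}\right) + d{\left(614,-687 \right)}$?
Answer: $-47347$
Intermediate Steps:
$d{\left(l,p \right)} = -3 + \left(257 + l\right) \left(l + p\right)$ ($d{\left(l,p \right)} = -3 + \left(l + 257\right) \left(p + l\right) = -3 + \left(257 + l\right) \left(l + p\right)$)
$I{\left(P \right)} = 8 + 2 P \left(-491 + P\right)$ ($I{\left(P \right)} = 8 + \left(P + P\right) \left(P - 491\right) = 8 + 2 P \left(-491 + P\right)$)
$\left(106759 + I{\left(123 \right)}\right) + d{\left(614,-687 \right)} = \left(106759 + \left(8 - 120786 + 2 \cdot 123^{2}\right)\right) + \left(-3 + 614^{2} + 257 \cdot 614 + 257 \left(-687\right) + 614 \left(-687\right)\right) = \left(106759 + \left(8 - 120786 + 2 \cdot 15129\right)\right) - 63586 = \left(106759 + \left(8 - 120786 + 30258\right)\right) - 63586 = \left(106759 - 90520\right) - 63586 = 16239 - 63586 = -47347$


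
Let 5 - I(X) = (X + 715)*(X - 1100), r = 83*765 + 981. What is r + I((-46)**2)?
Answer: -2811815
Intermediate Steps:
r = 64476 (r = 63495 + 981 = 64476)
I(X) = 5 - (-1100 + X)*(715 + X) (I(X) = 5 - (X + 715)*(X - 1100) = 5 - (715 + X)*(-1100 + X) = 5 - (-1100 + X)*(715 + X))
r + I((-46)**2) = 64476 + (786505 - ((-46)**2)**2 + 385*(-46)**2) = 64476 + (786505 - 1*2116**2 + 385*2116) = 64476 + (786505 - 1*4477456 + 814660) = 64476 + (786505 - 4477456 + 814660) = 64476 - 2876291 = -2811815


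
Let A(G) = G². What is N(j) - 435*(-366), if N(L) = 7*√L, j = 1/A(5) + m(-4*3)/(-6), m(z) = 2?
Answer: 159210 + 7*I*√66/15 ≈ 1.5921e+5 + 3.7912*I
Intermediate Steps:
j = -22/75 (j = 1/5² + 2/(-6) = 1/25 + 2*(-⅙) = 1*(1/25) - ⅓ = 1/25 - ⅓ = -22/75 ≈ -0.29333)
N(j) - 435*(-366) = 7*√(-22/75) - 435*(-366) = 7*(I*√66/15) + 159210 = 7*I*√66/15 + 159210 = 159210 + 7*I*√66/15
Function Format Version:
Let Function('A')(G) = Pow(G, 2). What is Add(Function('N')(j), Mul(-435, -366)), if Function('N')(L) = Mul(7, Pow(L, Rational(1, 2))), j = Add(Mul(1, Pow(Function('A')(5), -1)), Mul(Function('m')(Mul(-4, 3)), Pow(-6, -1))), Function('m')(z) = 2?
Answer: Add(159210, Mul(Rational(7, 15), I, Pow(66, Rational(1, 2)))) ≈ Add(1.5921e+5, Mul(3.7912, I))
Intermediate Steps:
j = Rational(-22, 75) (j = Add(Mul(1, Pow(Pow(5, 2), -1)), Mul(2, Pow(-6, -1))) = Add(Mul(1, Pow(25, -1)), Mul(2, Rational(-1, 6))) = Add(Mul(1, Rational(1, 25)), Rational(-1, 3)) = Add(Rational(1, 25), Rational(-1, 3)) = Rational(-22, 75) ≈ -0.29333)
Add(Function('N')(j), Mul(-435, -366)) = Add(Mul(7, Pow(Rational(-22, 75), Rational(1, 2))), Mul(-435, -366)) = Add(Mul(7, Mul(Rational(1, 15), I, Pow(66, Rational(1, 2)))), 159210) = Add(Mul(Rational(7, 15), I, Pow(66, Rational(1, 2))), 159210) = Add(159210, Mul(Rational(7, 15), I, Pow(66, Rational(1, 2))))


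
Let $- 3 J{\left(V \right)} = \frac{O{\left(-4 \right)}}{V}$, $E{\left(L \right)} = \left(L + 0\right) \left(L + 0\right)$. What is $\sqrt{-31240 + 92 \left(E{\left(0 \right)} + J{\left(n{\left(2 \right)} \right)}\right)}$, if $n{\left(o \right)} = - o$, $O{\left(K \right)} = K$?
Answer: $\frac{4 i \sqrt{17607}}{3} \approx 176.92 i$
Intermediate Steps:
$E{\left(L \right)} = L^{2}$ ($E{\left(L \right)} = L L = L^{2}$)
$J{\left(V \right)} = \frac{4}{3 V}$ ($J{\left(V \right)} = - \frac{\left(-4\right) \frac{1}{V}}{3} = \frac{4}{3 V}$)
$\sqrt{-31240 + 92 \left(E{\left(0 \right)} + J{\left(n{\left(2 \right)} \right)}\right)} = \sqrt{-31240 + 92 \left(0^{2} + \frac{4}{3 \left(\left(-1\right) 2\right)}\right)} = \sqrt{-31240 + 92 \left(0 + \frac{4}{3 \left(-2\right)}\right)} = \sqrt{-31240 + 92 \left(0 + \frac{4}{3} \left(- \frac{1}{2}\right)\right)} = \sqrt{-31240 + 92 \left(0 - \frac{2}{3}\right)} = \sqrt{-31240 + 92 \left(- \frac{2}{3}\right)} = \sqrt{-31240 - \frac{184}{3}} = \sqrt{- \frac{93904}{3}} = \frac{4 i \sqrt{17607}}{3}$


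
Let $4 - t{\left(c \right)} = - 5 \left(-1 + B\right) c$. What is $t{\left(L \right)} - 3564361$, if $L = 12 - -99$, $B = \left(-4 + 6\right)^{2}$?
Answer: $-3562692$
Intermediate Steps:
$B = 4$ ($B = 2^{2} = 4$)
$L = 111$ ($L = 12 + 99 = 111$)
$t{\left(c \right)} = 4 + 15 c$ ($t{\left(c \right)} = 4 - - 5 \left(-1 + 4\right) c = 4 - \left(-5\right) 3 c = 4 - - 15 c = 4 + 15 c$)
$t{\left(L \right)} - 3564361 = \left(4 + 15 \cdot 111\right) - 3564361 = \left(4 + 1665\right) - 3564361 = 1669 - 3564361 = -3562692$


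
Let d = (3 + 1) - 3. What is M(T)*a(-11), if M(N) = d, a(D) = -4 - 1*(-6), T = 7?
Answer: 2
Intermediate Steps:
d = 1 (d = 4 - 3 = 1)
a(D) = 2 (a(D) = -4 + 6 = 2)
M(N) = 1
M(T)*a(-11) = 1*2 = 2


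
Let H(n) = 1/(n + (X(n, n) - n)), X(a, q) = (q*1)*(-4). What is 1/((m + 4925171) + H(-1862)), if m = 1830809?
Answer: 7448/50318539041 ≈ 1.4802e-7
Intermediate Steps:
X(a, q) = -4*q (X(a, q) = q*(-4) = -4*q)
H(n) = -1/(4*n) (H(n) = 1/(n + (-4*n - n)) = 1/(n - 5*n) = 1/(-4*n) = -1/(4*n))
1/((m + 4925171) + H(-1862)) = 1/((1830809 + 4925171) - ¼/(-1862)) = 1/(6755980 - ¼*(-1/1862)) = 1/(6755980 + 1/7448) = 1/(50318539041/7448) = 7448/50318539041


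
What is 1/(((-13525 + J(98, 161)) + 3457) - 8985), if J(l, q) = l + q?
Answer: -1/18794 ≈ -5.3208e-5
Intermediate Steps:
1/(((-13525 + J(98, 161)) + 3457) - 8985) = 1/(((-13525 + (98 + 161)) + 3457) - 8985) = 1/(((-13525 + 259) + 3457) - 8985) = 1/((-13266 + 3457) - 8985) = 1/(-9809 - 8985) = 1/(-18794) = -1/18794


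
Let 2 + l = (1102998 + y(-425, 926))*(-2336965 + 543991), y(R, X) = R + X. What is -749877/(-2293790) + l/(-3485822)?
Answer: 2269184693126305007/3997871822690 ≈ 5.6760e+5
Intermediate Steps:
l = -1978545016028 (l = -2 + (1102998 + (-425 + 926))*(-2336965 + 543991) = -2 + (1102998 + 501)*(-1792974) = -2 + 1103499*(-1792974) = -2 - 1978545016026 = -1978545016028)
-749877/(-2293790) + l/(-3485822) = -749877/(-2293790) - 1978545016028/(-3485822) = -749877*(-1/2293790) - 1978545016028*(-1/3485822) = 749877/2293790 + 989272508014/1742911 = 2269184693126305007/3997871822690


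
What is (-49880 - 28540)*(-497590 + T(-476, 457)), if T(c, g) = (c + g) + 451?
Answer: 38987130360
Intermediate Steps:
T(c, g) = 451 + c + g
(-49880 - 28540)*(-497590 + T(-476, 457)) = (-49880 - 28540)*(-497590 + (451 - 476 + 457)) = -78420*(-497590 + 432) = -78420*(-497158) = 38987130360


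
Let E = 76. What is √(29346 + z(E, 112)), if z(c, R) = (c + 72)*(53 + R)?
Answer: 3*√5974 ≈ 231.88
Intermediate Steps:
z(c, R) = (53 + R)*(72 + c) (z(c, R) = (72 + c)*(53 + R) = (53 + R)*(72 + c))
√(29346 + z(E, 112)) = √(29346 + (3816 + 53*76 + 72*112 + 112*76)) = √(29346 + (3816 + 4028 + 8064 + 8512)) = √(29346 + 24420) = √53766 = 3*√5974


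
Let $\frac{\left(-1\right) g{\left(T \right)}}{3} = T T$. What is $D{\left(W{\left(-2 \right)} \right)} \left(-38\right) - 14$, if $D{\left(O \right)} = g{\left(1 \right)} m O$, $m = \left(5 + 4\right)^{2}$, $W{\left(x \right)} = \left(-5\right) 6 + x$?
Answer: $-295502$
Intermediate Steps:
$g{\left(T \right)} = - 3 T^{2}$ ($g{\left(T \right)} = - 3 T T = - 3 T^{2}$)
$W{\left(x \right)} = -30 + x$
$m = 81$ ($m = 9^{2} = 81$)
$D{\left(O \right)} = - 243 O$ ($D{\left(O \right)} = - 3 \cdot 1^{2} \cdot 81 O = \left(-3\right) 1 \cdot 81 O = \left(-3\right) 81 O = - 243 O$)
$D{\left(W{\left(-2 \right)} \right)} \left(-38\right) - 14 = - 243 \left(-30 - 2\right) \left(-38\right) - 14 = \left(-243\right) \left(-32\right) \left(-38\right) - 14 = 7776 \left(-38\right) - 14 = -295488 - 14 = -295502$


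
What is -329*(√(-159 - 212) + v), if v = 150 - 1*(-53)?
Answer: -66787 - 329*I*√371 ≈ -66787.0 - 6337.0*I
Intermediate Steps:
v = 203 (v = 150 + 53 = 203)
-329*(√(-159 - 212) + v) = -329*(√(-159 - 212) + 203) = -329*(√(-371) + 203) = -329*(I*√371 + 203) = -329*(203 + I*√371) = -66787 - 329*I*√371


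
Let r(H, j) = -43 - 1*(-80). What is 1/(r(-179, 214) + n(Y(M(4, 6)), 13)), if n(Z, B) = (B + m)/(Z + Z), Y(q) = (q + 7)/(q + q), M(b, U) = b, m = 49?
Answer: 11/655 ≈ 0.016794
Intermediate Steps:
r(H, j) = 37 (r(H, j) = -43 + 80 = 37)
Y(q) = (7 + q)/(2*q) (Y(q) = (7 + q)/((2*q)) = (7 + q)*(1/(2*q)) = (7 + q)/(2*q))
n(Z, B) = (49 + B)/(2*Z) (n(Z, B) = (B + 49)/(Z + Z) = (49 + B)/((2*Z)) = (49 + B)*(1/(2*Z)) = (49 + B)/(2*Z))
1/(r(-179, 214) + n(Y(M(4, 6)), 13)) = 1/(37 + (49 + 13)/(2*(((1/2)*(7 + 4)/4)))) = 1/(37 + (1/2)*62/((1/2)*(1/4)*11)) = 1/(37 + (1/2)*62/(11/8)) = 1/(37 + (1/2)*(8/11)*62) = 1/(37 + 248/11) = 1/(655/11) = 11/655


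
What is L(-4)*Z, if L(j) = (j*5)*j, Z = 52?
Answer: 4160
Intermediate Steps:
L(j) = 5*j² (L(j) = (5*j)*j = 5*j²)
L(-4)*Z = (5*(-4)²)*52 = (5*16)*52 = 80*52 = 4160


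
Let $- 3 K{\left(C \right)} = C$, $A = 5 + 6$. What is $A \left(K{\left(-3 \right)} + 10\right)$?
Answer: $121$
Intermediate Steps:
$A = 11$
$K{\left(C \right)} = - \frac{C}{3}$
$A \left(K{\left(-3 \right)} + 10\right) = 11 \left(\left(- \frac{1}{3}\right) \left(-3\right) + 10\right) = 11 \left(1 + 10\right) = 11 \cdot 11 = 121$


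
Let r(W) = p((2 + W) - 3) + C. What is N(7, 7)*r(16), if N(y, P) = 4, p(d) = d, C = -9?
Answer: 24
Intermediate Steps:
r(W) = -10 + W (r(W) = ((2 + W) - 3) - 9 = (-1 + W) - 9 = -10 + W)
N(7, 7)*r(16) = 4*(-10 + 16) = 4*6 = 24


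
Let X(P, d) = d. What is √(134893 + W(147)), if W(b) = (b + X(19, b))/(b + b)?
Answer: √134894 ≈ 367.28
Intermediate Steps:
W(b) = 1 (W(b) = (b + b)/(b + b) = (2*b)/((2*b)) = (2*b)*(1/(2*b)) = 1)
√(134893 + W(147)) = √(134893 + 1) = √134894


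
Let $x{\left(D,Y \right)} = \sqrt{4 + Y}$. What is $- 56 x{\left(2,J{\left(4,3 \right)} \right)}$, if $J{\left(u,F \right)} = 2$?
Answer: $- 56 \sqrt{6} \approx -137.17$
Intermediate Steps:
$- 56 x{\left(2,J{\left(4,3 \right)} \right)} = - 56 \sqrt{4 + 2} = - 56 \sqrt{6}$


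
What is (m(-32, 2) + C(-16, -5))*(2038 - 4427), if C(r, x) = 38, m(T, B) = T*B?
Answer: 62114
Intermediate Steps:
m(T, B) = B*T
(m(-32, 2) + C(-16, -5))*(2038 - 4427) = (2*(-32) + 38)*(2038 - 4427) = (-64 + 38)*(-2389) = -26*(-2389) = 62114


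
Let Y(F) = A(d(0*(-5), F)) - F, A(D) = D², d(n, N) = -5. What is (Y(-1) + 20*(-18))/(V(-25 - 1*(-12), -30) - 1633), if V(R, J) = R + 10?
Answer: 167/818 ≈ 0.20416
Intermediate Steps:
V(R, J) = 10 + R
Y(F) = 25 - F (Y(F) = (-5)² - F = 25 - F)
(Y(-1) + 20*(-18))/(V(-25 - 1*(-12), -30) - 1633) = ((25 - 1*(-1)) + 20*(-18))/((10 + (-25 - 1*(-12))) - 1633) = ((25 + 1) - 360)/((10 + (-25 + 12)) - 1633) = (26 - 360)/((10 - 13) - 1633) = -334/(-3 - 1633) = -334/(-1636) = -334*(-1/1636) = 167/818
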